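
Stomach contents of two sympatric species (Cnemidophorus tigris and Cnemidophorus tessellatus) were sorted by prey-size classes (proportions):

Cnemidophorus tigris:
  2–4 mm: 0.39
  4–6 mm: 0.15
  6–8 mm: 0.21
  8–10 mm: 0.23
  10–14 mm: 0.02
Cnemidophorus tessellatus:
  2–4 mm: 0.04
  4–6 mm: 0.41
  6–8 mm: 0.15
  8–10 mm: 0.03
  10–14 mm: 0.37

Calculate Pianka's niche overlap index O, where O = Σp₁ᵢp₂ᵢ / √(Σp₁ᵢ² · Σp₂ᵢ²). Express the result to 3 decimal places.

Σ p₁ᵢp₂ᵢ = 0.0156 + 0.0615 + 0.0315 + 0.0069 + 0.0074 = 0.1229
Σp_1ᵢ² = 0.39² + 0.15² + 0.21² + 0.23² + 0.02² = 0.1521 + 0.0225 + 0.0441 + 0.0529 + 0.0004 = 0.2720
Σp_2ᵢ² = 0.04² + 0.41² + 0.15² + 0.03² + 0.37² = 0.0016 + 0.1681 + 0.0225 + 0.0009 + 0.1369 = 0.3300
O = 0.1229 / √(0.2720 × 0.3300) = 0.1229 / 0.299600 = 0.41021

0.410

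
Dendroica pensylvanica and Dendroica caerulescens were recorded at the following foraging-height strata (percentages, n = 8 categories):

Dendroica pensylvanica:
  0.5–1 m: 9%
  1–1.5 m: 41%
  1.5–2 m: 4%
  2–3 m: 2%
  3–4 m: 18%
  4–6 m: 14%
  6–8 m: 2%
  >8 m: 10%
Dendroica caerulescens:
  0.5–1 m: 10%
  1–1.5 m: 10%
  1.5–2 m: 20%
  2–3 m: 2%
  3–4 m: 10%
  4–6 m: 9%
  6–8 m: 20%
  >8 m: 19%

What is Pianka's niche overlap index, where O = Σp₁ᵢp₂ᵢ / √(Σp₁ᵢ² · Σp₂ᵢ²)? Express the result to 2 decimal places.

0.58

Convert percentages to proportions (divide by 100).
Σ p₁ᵢp₂ᵢ = 0.0090 + 0.0410 + 0.0080 + 0.0004 + 0.0180 + 0.0126 + 0.0040 + 0.0190 = 0.1120
Σp_1ᵢ² = 0.09² + 0.41² + 0.04² + 0.02² + 0.18² + 0.14² + 0.02² + 0.10² = 0.0081 + 0.1681 + 0.0016 + 0.0004 + 0.0324 + 0.0196 + 0.0004 + 0.0100 = 0.2406
Σp_2ᵢ² = 0.10² + 0.10² + 0.20² + 0.02² + 0.10² + 0.09² + 0.20² + 0.19² = 0.0100 + 0.0100 + 0.0400 + 0.0004 + 0.0100 + 0.0081 + 0.0400 + 0.0361 = 0.1546
O = 0.1120 / √(0.2406 × 0.1546) = 0.1120 / 0.19286 = 0.5807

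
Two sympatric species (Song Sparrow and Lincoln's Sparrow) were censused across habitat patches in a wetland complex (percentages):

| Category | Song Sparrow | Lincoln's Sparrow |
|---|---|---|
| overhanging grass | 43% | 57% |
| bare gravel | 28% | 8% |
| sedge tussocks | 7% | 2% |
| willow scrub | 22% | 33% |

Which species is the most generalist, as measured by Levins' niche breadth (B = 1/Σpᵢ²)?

Convert percentages to proportions (divide by 100).
Σp_Songᵢ² = 0.43² + 0.28² + 0.07² + 0.22² = 0.1849 + 0.0784 + 0.0049 + 0.0484 = 0.3166
B_Song = 1 / 0.3166 = 3.1586
Σp_Lincᵢ² = 0.57² + 0.08² + 0.02² + 0.33² = 0.3249 + 0.0064 + 0.0004 + 0.1089 = 0.4406
B_Linc = 1 / 0.4406 = 2.2696
Highest B → broadest niche (most generalist): Song Sparrow (B = 3.16).

Song Sparrow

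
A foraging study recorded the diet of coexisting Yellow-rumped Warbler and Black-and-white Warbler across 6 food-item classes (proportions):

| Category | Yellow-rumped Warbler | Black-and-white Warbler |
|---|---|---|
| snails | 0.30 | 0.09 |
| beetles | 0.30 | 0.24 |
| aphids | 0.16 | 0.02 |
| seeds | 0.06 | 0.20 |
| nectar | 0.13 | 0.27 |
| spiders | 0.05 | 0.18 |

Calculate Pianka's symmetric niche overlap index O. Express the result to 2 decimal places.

0.72

Σ p₁ᵢp₂ᵢ = 0.0270 + 0.0720 + 0.0032 + 0.0120 + 0.0351 + 0.0090 = 0.1583
Σp_1ᵢ² = 0.30² + 0.30² + 0.16² + 0.06² + 0.13² + 0.05² = 0.0900 + 0.0900 + 0.0256 + 0.0036 + 0.0169 + 0.0025 = 0.2286
Σp_2ᵢ² = 0.09² + 0.24² + 0.02² + 0.20² + 0.27² + 0.18² = 0.0081 + 0.0576 + 0.0004 + 0.0400 + 0.0729 + 0.0324 = 0.2114
O = 0.1583 / √(0.2286 × 0.2114) = 0.1583 / 0.21983 = 0.7201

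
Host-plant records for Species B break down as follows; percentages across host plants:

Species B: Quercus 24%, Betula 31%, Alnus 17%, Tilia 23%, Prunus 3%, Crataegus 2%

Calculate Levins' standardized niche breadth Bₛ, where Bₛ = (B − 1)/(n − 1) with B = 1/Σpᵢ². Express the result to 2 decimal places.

0.64

Convert percentages to proportions (divide by 100).
Σpᵢ² = 0.24² + 0.31² + 0.17² + 0.23² + 0.03² + 0.02² = 0.0576 + 0.0961 + 0.0289 + 0.0529 + 0.0009 + 0.0004 = 0.2368
B = 1 / 0.2368 = 4.2230
Bₛ = (B − 1)/(n − 1) = (4.2230 − 1)/(6 − 1) = 3.2230/5 = 0.6446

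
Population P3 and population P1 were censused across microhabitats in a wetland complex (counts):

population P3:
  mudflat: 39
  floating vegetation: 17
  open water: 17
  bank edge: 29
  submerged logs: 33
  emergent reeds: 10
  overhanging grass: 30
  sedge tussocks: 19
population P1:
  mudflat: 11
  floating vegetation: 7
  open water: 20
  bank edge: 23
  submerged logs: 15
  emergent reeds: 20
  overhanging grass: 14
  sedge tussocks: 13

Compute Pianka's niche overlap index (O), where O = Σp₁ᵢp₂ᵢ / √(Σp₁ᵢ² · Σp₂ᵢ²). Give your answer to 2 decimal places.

0.87

Proportions for population P3 (n=194): 39/194=0.2010, 17/194=0.0876, 17/194=0.0876, 29/194=0.1495, 33/194=0.1701, 10/194=0.0515, 30/194=0.1546, 19/194=0.0979
Proportions for population P1 (n=123): 11/123=0.0894, 7/123=0.0569, 20/123=0.1626, 23/123=0.1870, 15/123=0.1220, 20/123=0.1626, 14/123=0.1138, 13/123=0.1057
Σ p₁ᵢp₂ᵢ = 0.017969 + 0.004984 + 0.014244 + 0.027957 + 0.020752 + 0.008374 + 0.017593 + 0.010348 = 0.122221
Σp_1ᵢ² = 0.2010² + 0.0876² + 0.0876² + 0.1495² + 0.1701² + 0.0515² + 0.1546² + 0.0979² = 0.040401 + 0.007674 + 0.007674 + 0.022350 + 0.028934 + 0.002652 + 0.023901 + 0.009584 = 0.143170
Σp_2ᵢ² = 0.0894² + 0.0569² + 0.1626² + 0.1870² + 0.1220² + 0.1626² + 0.1138² + 0.1057² = 0.007992 + 0.003238 + 0.026439 + 0.034969 + 0.014884 + 0.026439 + 0.012950 + 0.011172 = 0.138083
O = 0.122221 / √(0.143170 × 0.138083) = 0.122221 / 0.1406035 = 0.8693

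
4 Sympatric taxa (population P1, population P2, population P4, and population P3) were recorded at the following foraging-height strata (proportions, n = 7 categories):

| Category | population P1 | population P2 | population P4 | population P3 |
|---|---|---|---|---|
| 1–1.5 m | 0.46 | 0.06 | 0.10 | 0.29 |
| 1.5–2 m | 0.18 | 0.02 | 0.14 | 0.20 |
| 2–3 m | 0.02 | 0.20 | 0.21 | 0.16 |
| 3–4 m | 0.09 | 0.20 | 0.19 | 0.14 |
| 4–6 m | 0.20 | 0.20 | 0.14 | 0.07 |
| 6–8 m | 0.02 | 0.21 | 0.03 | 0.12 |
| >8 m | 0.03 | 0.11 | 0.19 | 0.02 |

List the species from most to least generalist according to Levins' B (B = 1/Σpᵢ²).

Σp_P1ᵢ² = 0.46² + 0.18² + 0.02² + 0.09² + 0.20² + 0.02² + 0.03² = 0.2116 + 0.0324 + 0.0004 + 0.0081 + 0.0400 + 0.0004 + 0.0009 = 0.2938
B_P1 = 1 / 0.2938 = 3.4037
Σp_P2ᵢ² = 0.06² + 0.02² + 0.20² + 0.20² + 0.20² + 0.21² + 0.11² = 0.0036 + 0.0004 + 0.0400 + 0.0400 + 0.0400 + 0.0441 + 0.0121 = 0.1802
B_P2 = 1 / 0.1802 = 5.5494
Σp_P4ᵢ² = 0.10² + 0.14² + 0.21² + 0.19² + 0.14² + 0.03² + 0.19² = 0.0100 + 0.0196 + 0.0441 + 0.0361 + 0.0196 + 0.0009 + 0.0361 = 0.1664
B_P4 = 1 / 0.1664 = 6.0096
Σp_P3ᵢ² = 0.29² + 0.20² + 0.16² + 0.14² + 0.07² + 0.12² + 0.02² = 0.0841 + 0.0400 + 0.0256 + 0.0196 + 0.0049 + 0.0144 + 0.0004 = 0.1890
B_P3 = 1 / 0.1890 = 5.2910
Ranking by B (broadest → narrowest): population P4 (6.01) > population P2 (5.55) > population P3 (5.29) > population P1 (3.40)

population P4 > population P2 > population P3 > population P1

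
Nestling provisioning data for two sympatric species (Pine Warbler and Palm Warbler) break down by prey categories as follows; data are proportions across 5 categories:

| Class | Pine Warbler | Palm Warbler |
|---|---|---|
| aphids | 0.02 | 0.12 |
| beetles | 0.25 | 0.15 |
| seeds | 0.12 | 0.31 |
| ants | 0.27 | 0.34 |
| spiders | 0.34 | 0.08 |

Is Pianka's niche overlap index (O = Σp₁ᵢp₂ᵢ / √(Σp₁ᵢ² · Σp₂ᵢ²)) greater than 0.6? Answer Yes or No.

Yes

Σ p₁ᵢp₂ᵢ = 0.0024 + 0.0375 + 0.0372 + 0.0918 + 0.0272 = 0.1961
Σp_1ᵢ² = 0.02² + 0.25² + 0.12² + 0.27² + 0.34² = 0.0004 + 0.0625 + 0.0144 + 0.0729 + 0.1156 = 0.2658
Σp_2ᵢ² = 0.12² + 0.15² + 0.31² + 0.34² + 0.08² = 0.0144 + 0.0225 + 0.0961 + 0.1156 + 0.0064 = 0.2550
O = 0.1961 / √(0.2658 × 0.2550) = 0.1961 / 0.26034 = 0.7532
O = 0.7532 > 0.6 → Yes.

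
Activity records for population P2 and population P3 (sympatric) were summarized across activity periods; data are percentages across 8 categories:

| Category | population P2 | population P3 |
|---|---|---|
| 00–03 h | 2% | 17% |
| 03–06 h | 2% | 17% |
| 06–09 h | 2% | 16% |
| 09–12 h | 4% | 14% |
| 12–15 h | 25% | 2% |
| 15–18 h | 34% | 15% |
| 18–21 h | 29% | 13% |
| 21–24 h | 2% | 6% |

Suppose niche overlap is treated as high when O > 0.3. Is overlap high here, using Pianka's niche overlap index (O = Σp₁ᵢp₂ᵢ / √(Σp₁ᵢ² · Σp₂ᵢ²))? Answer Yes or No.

Yes

Convert percentages to proportions (divide by 100).
Σ p₁ᵢp₂ᵢ = 0.0034 + 0.0034 + 0.0032 + 0.0056 + 0.0050 + 0.0510 + 0.0377 + 0.0012 = 0.1105
Σp_1ᵢ² = 0.02² + 0.02² + 0.02² + 0.04² + 0.25² + 0.34² + 0.29² + 0.02² = 0.0004 + 0.0004 + 0.0004 + 0.0016 + 0.0625 + 0.1156 + 0.0841 + 0.0004 = 0.2654
Σp_2ᵢ² = 0.17² + 0.17² + 0.16² + 0.14² + 0.02² + 0.15² + 0.13² + 0.06² = 0.0289 + 0.0289 + 0.0256 + 0.0196 + 0.0004 + 0.0225 + 0.0169 + 0.0036 = 0.1464
O = 0.1105 / √(0.2654 × 0.1464) = 0.1105 / 0.19712 = 0.5606
O = 0.5606 > 0.3 → Yes.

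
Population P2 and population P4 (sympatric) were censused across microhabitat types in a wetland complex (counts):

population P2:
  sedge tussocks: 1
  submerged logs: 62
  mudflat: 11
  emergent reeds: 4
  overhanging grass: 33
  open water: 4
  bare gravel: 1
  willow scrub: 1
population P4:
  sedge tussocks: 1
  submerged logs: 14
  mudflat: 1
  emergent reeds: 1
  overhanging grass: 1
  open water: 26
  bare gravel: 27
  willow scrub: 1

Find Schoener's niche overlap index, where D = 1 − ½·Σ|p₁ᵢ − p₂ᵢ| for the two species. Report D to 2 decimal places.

0.30

Proportions for population P2 (n=117): 1/117=0.0085, 62/117=0.5299, 11/117=0.0940, 4/117=0.0342, 33/117=0.2821, 4/117=0.0342, 1/117=0.0085, 1/117=0.0085
Proportions for population P4 (n=72): 1/72=0.0139, 14/72=0.1944, 1/72=0.0139, 1/72=0.0139, 1/72=0.0139, 26/72=0.3611, 27/72=0.3750, 1/72=0.0139
Σ|p₁ᵢ − p₂ᵢ| = 0.0054 + 0.3355 + 0.0801 + 0.0203 + 0.2682 + 0.3269 + 0.3665 + 0.0054 = 1.4083
D = 1 − ½ × 1.4083 = 1 − 0.70415 = 0.29585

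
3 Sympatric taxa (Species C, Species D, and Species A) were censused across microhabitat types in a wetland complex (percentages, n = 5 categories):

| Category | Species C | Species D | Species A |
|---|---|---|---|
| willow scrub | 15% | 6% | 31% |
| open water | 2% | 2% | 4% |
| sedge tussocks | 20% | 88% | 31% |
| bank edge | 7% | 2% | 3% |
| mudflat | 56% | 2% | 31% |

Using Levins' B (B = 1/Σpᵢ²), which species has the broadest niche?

Convert percentages to proportions (divide by 100).
Σp_Cᵢ² = 0.15² + 0.02² + 0.20² + 0.07² + 0.56² = 0.0225 + 0.0004 + 0.0400 + 0.0049 + 0.3136 = 0.3814
B_C = 1 / 0.3814 = 2.6219
Σp_Dᵢ² = 0.06² + 0.02² + 0.88² + 0.02² + 0.02² = 0.0036 + 0.0004 + 0.7744 + 0.0004 + 0.0004 = 0.7792
B_D = 1 / 0.7792 = 1.2834
Σp_Aᵢ² = 0.31² + 0.04² + 0.31² + 0.03² + 0.31² = 0.0961 + 0.0016 + 0.0961 + 0.0009 + 0.0961 = 0.2908
B_A = 1 / 0.2908 = 3.4388
Highest B → broadest niche (most generalist): Species A (B = 3.44).

Species A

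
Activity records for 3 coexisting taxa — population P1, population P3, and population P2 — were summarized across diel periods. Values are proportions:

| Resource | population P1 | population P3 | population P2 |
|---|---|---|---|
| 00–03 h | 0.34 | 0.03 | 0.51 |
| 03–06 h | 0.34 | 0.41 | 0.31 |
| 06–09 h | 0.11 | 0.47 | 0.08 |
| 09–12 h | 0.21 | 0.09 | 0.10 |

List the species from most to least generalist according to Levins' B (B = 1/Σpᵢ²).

population P1 > population P2 > population P3

Σp_P1ᵢ² = 0.34² + 0.34² + 0.11² + 0.21² = 0.1156 + 0.1156 + 0.0121 + 0.0441 = 0.2874
B_P1 = 1 / 0.2874 = 3.4795
Σp_P3ᵢ² = 0.03² + 0.41² + 0.47² + 0.09² = 0.0009 + 0.1681 + 0.2209 + 0.0081 = 0.3980
B_P3 = 1 / 0.3980 = 2.5126
Σp_P2ᵢ² = 0.51² + 0.31² + 0.08² + 0.10² = 0.2601 + 0.0961 + 0.0064 + 0.0100 = 0.3726
B_P2 = 1 / 0.3726 = 2.6838
Ranking by B (broadest → narrowest): population P1 (3.48) > population P2 (2.68) > population P3 (2.51)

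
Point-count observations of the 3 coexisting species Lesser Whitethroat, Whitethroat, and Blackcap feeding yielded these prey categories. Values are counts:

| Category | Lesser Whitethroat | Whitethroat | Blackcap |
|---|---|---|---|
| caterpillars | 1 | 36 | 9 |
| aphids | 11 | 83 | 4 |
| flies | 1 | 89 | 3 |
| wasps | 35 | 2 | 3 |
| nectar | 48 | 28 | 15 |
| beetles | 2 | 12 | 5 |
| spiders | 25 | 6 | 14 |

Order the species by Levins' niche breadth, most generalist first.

Proportions for Lesser Whitethroat (n=123): 1/123=0.0081, 11/123=0.0894, 1/123=0.0081, 35/123=0.2846, 48/123=0.3902, 2/123=0.0163, 25/123=0.2033
Proportions for Whitethroat (n=256): 36/256=0.1406, 83/256=0.3242, 89/256=0.3477, 2/256=0.0078, 28/256=0.1094, 12/256=0.0469, 6/256=0.0234
Proportions for Blackcap (n=53): 9/53=0.1698, 4/53=0.0755, 3/53=0.0566, 3/53=0.0566, 15/53=0.2830, 5/53=0.0943, 14/53=0.2642
Σp_Lessᵢ² = 0.0081² + 0.0894² + 0.0081² + 0.2846² + 0.3902² + 0.0163² + 0.2033² = 0.000066 + 0.007992 + 0.000066 + 0.080997 + 0.152256 + 0.000266 + 0.041331 = 0.282974
B_Less = 1 / 0.282974 = 3.5339
Σp_Whitᵢ² = 0.1406² + 0.3242² + 0.3477² + 0.0078² + 0.1094² + 0.0469² + 0.0234² = 0.019768 + 0.105106 + 0.120895 + 0.000061 + 0.011968 + 0.002200 + 0.000548 = 0.260546
B_Whit = 1 / 0.260546 = 3.8381
Σp_Blacᵢ² = 0.1698² + 0.0755² + 0.0566² + 0.0566² + 0.2830² + 0.0943² + 0.2642² = 0.028832 + 0.005700 + 0.003204 + 0.003204 + 0.080089 + 0.008892 + 0.069802 = 0.199723
B_Blac = 1 / 0.199723 = 5.0069
Ranking by B (broadest → narrowest): Blackcap (5.01) > Whitethroat (3.84) > Lesser Whitethroat (3.53)

Blackcap > Whitethroat > Lesser Whitethroat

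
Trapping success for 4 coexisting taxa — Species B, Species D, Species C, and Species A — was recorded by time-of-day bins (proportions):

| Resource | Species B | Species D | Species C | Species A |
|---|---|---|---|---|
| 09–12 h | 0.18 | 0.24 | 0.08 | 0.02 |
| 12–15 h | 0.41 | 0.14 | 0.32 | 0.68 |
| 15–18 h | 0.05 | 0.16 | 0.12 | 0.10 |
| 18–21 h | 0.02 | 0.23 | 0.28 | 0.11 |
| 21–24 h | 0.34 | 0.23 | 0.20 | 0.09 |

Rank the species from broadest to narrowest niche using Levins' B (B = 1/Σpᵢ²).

Species D > Species C > Species B > Species A

Σp_Bᵢ² = 0.18² + 0.41² + 0.05² + 0.02² + 0.34² = 0.0324 + 0.1681 + 0.0025 + 0.0004 + 0.1156 = 0.3190
B_B = 1 / 0.3190 = 3.1348
Σp_Dᵢ² = 0.24² + 0.14² + 0.16² + 0.23² + 0.23² = 0.0576 + 0.0196 + 0.0256 + 0.0529 + 0.0529 = 0.2086
B_D = 1 / 0.2086 = 4.7939
Σp_Cᵢ² = 0.08² + 0.32² + 0.12² + 0.28² + 0.20² = 0.0064 + 0.1024 + 0.0144 + 0.0784 + 0.0400 = 0.2416
B_C = 1 / 0.2416 = 4.1391
Σp_Aᵢ² = 0.02² + 0.68² + 0.10² + 0.11² + 0.09² = 0.0004 + 0.4624 + 0.0100 + 0.0121 + 0.0081 = 0.4930
B_A = 1 / 0.4930 = 2.0284
Ranking by B (broadest → narrowest): Species D (4.79) > Species C (4.14) > Species B (3.13) > Species A (2.03)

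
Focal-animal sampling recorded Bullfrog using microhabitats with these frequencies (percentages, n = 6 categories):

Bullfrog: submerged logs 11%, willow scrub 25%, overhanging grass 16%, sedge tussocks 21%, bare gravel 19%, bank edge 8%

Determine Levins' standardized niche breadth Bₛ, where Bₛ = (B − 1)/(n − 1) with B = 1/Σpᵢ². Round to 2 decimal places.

Convert percentages to proportions (divide by 100).
Σpᵢ² = 0.11² + 0.25² + 0.16² + 0.21² + 0.19² + 0.08² = 0.0121 + 0.0625 + 0.0256 + 0.0441 + 0.0361 + 0.0064 = 0.1868
B = 1 / 0.1868 = 5.3533
Bₛ = (B − 1)/(n − 1) = (5.3533 − 1)/(6 − 1) = 4.3533/5 = 0.8707

0.87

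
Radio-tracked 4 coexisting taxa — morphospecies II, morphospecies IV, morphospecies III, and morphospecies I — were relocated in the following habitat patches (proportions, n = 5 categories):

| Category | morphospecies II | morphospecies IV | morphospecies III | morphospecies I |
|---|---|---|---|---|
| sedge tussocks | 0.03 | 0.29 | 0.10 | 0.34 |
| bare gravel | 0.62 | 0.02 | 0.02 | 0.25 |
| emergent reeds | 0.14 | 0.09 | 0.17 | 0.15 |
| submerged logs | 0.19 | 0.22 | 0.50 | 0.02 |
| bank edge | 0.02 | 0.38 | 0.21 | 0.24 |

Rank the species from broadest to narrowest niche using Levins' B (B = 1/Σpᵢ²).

morphospecies I > morphospecies IV > morphospecies III > morphospecies II

Σp_IIᵢ² = 0.03² + 0.62² + 0.14² + 0.19² + 0.02² = 0.0009 + 0.3844 + 0.0196 + 0.0361 + 0.0004 = 0.4414
B_II = 1 / 0.4414 = 2.2655
Σp_IVᵢ² = 0.29² + 0.02² + 0.09² + 0.22² + 0.38² = 0.0841 + 0.0004 + 0.0081 + 0.0484 + 0.1444 = 0.2854
B_IV = 1 / 0.2854 = 3.5039
Σp_IIIᵢ² = 0.10² + 0.02² + 0.17² + 0.50² + 0.21² = 0.0100 + 0.0004 + 0.0289 + 0.2500 + 0.0441 = 0.3334
B_III = 1 / 0.3334 = 2.9994
Σp_Iᵢ² = 0.34² + 0.25² + 0.15² + 0.02² + 0.24² = 0.1156 + 0.0625 + 0.0225 + 0.0004 + 0.0576 = 0.2586
B_I = 1 / 0.2586 = 3.8670
Ranking by B (broadest → narrowest): morphospecies I (3.87) > morphospecies IV (3.50) > morphospecies III (3.00) > morphospecies II (2.27)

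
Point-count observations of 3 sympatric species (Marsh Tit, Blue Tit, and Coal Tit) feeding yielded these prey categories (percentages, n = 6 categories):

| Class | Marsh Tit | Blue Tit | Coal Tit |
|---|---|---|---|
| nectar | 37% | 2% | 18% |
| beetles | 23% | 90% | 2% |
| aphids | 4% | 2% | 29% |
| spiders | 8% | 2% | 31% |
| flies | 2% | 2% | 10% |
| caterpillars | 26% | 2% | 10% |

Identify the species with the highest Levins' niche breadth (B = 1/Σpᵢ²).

Coal Tit

Convert percentages to proportions (divide by 100).
Σp_Marsᵢ² = 0.37² + 0.23² + 0.04² + 0.08² + 0.02² + 0.26² = 0.1369 + 0.0529 + 0.0016 + 0.0064 + 0.0004 + 0.0676 = 0.2658
B_Mars = 1 / 0.2658 = 3.7622
Σp_Blueᵢ² = 0.02² + 0.90² + 0.02² + 0.02² + 0.02² + 0.02² = 0.0004 + 0.8100 + 0.0004 + 0.0004 + 0.0004 + 0.0004 = 0.8120
B_Blue = 1 / 0.8120 = 1.2315
Σp_Coalᵢ² = 0.18² + 0.02² + 0.29² + 0.31² + 0.10² + 0.10² = 0.0324 + 0.0004 + 0.0841 + 0.0961 + 0.0100 + 0.0100 = 0.2330
B_Coal = 1 / 0.2330 = 4.2918
Highest B → broadest niche (most generalist): Coal Tit (B = 4.29).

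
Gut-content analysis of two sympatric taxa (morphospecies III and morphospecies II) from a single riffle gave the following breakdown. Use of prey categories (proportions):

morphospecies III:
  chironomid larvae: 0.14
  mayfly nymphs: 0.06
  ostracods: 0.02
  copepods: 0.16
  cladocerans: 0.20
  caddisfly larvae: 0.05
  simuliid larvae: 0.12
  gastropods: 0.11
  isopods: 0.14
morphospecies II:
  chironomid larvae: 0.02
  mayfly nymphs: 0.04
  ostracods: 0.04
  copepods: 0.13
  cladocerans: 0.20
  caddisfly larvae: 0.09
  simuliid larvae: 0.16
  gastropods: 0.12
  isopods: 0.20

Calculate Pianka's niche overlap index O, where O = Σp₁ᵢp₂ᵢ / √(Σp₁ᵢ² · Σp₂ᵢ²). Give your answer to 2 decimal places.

0.92

Σ p₁ᵢp₂ᵢ = 0.0028 + 0.0024 + 0.0008 + 0.0208 + 0.0400 + 0.0045 + 0.0192 + 0.0132 + 0.0280 = 0.1317
Σp_1ᵢ² = 0.14² + 0.06² + 0.02² + 0.16² + 0.20² + 0.05² + 0.12² + 0.11² + 0.14² = 0.0196 + 0.0036 + 0.0004 + 0.0256 + 0.0400 + 0.0025 + 0.0144 + 0.0121 + 0.0196 = 0.1378
Σp_2ᵢ² = 0.02² + 0.04² + 0.04² + 0.13² + 0.20² + 0.09² + 0.16² + 0.12² + 0.20² = 0.0004 + 0.0016 + 0.0016 + 0.0169 + 0.0400 + 0.0081 + 0.0256 + 0.0144 + 0.0400 = 0.1486
O = 0.1317 / √(0.1378 × 0.1486) = 0.1317 / 0.14310 = 0.9203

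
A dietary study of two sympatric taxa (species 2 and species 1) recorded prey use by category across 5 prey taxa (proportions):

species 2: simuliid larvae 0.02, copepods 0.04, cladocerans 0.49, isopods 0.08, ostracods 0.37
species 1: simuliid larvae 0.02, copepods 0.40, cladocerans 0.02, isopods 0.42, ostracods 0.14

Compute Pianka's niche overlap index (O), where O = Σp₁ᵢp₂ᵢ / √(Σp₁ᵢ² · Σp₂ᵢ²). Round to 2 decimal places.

Σ p₁ᵢp₂ᵢ = 0.0004 + 0.0160 + 0.0098 + 0.0336 + 0.0518 = 0.1116
Σp_1ᵢ² = 0.02² + 0.04² + 0.49² + 0.08² + 0.37² = 0.0004 + 0.0016 + 0.2401 + 0.0064 + 0.1369 = 0.3854
Σp_2ᵢ² = 0.02² + 0.40² + 0.02² + 0.42² + 0.14² = 0.0004 + 0.1600 + 0.0004 + 0.1764 + 0.0196 = 0.3568
O = 0.1116 / √(0.3854 × 0.3568) = 0.1116 / 0.37082 = 0.3010

0.30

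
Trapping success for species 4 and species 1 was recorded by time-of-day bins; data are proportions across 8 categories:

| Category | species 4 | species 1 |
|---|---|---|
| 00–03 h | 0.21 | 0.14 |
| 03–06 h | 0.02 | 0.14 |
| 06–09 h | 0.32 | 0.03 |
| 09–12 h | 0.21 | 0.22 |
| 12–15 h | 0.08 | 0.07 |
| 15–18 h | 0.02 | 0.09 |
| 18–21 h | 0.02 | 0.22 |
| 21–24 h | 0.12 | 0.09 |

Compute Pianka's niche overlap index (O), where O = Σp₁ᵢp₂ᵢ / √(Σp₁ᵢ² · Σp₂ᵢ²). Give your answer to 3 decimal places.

0.603

Σ p₁ᵢp₂ᵢ = 0.0294 + 0.0028 + 0.0096 + 0.0462 + 0.0056 + 0.0018 + 0.0044 + 0.0108 = 0.1106
Σp_1ᵢ² = 0.21² + 0.02² + 0.32² + 0.21² + 0.08² + 0.02² + 0.02² + 0.12² = 0.0441 + 0.0004 + 0.1024 + 0.0441 + 0.0064 + 0.0004 + 0.0004 + 0.0144 = 0.2126
Σp_2ᵢ² = 0.14² + 0.14² + 0.03² + 0.22² + 0.07² + 0.09² + 0.22² + 0.09² = 0.0196 + 0.0196 + 0.0009 + 0.0484 + 0.0049 + 0.0081 + 0.0484 + 0.0081 = 0.1580
O = 0.1106 / √(0.2126 × 0.1580) = 0.1106 / 0.183278 = 0.60345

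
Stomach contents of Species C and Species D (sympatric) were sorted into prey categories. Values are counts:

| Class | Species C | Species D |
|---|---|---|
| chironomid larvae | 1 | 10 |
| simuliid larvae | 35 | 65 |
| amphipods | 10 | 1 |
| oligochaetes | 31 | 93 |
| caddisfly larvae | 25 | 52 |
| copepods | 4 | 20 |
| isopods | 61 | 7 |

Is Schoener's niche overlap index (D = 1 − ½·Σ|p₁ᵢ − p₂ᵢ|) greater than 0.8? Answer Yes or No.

No

Proportions for Species C (n=167): 1/167=0.0060, 35/167=0.2096, 10/167=0.0599, 31/167=0.1856, 25/167=0.1497, 4/167=0.0240, 61/167=0.3653
Proportions for Species D (n=248): 10/248=0.0403, 65/248=0.2621, 1/248=0.0040, 93/248=0.3750, 52/248=0.2097, 20/248=0.0806, 7/248=0.0282
Σ|p₁ᵢ − p₂ᵢ| = 0.0343 + 0.0525 + 0.0559 + 0.1894 + 0.0600 + 0.0566 + 0.3371 = 0.7858
D = 1 − ½ × 0.7858 = 1 − 0.39290 = 0.60710
D = 0.60710 < 0.8 → No.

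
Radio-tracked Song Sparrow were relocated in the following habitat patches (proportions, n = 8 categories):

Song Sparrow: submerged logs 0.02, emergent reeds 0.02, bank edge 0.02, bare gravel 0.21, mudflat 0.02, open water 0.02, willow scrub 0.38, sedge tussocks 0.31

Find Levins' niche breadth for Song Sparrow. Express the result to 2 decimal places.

3.49

Σpᵢ² = 0.02² + 0.02² + 0.02² + 0.21² + 0.02² + 0.02² + 0.38² + 0.31² = 0.0004 + 0.0004 + 0.0004 + 0.0441 + 0.0004 + 0.0004 + 0.1444 + 0.0961 = 0.2866
B = 1 / 0.2866 = 3.4892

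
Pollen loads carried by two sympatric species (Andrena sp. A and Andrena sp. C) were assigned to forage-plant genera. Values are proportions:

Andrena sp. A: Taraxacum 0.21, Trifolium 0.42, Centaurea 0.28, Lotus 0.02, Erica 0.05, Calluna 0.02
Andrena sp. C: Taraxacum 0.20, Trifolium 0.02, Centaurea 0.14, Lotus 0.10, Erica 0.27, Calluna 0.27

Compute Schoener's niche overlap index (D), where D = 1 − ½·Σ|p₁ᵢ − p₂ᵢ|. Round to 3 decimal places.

0.450

Σ|p₁ᵢ − p₂ᵢ| = 0.01 + 0.40 + 0.14 + 0.08 + 0.22 + 0.25 = 1.10
D = 1 − ½ × 1.10 = 1 − 0.550 = 0.45000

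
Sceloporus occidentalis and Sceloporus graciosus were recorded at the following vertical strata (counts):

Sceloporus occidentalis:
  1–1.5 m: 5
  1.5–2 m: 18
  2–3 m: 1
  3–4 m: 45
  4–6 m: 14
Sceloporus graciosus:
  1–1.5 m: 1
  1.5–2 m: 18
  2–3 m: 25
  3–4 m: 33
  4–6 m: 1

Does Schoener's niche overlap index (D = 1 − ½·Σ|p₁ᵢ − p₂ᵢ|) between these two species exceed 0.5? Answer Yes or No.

Yes

Proportions for Sceloporus occidentalis (n=83): 5/83=0.0602, 18/83=0.2169, 1/83=0.0120, 45/83=0.5422, 14/83=0.1687
Proportions for Sceloporus graciosus (n=78): 1/78=0.0128, 18/78=0.2308, 25/78=0.3205, 33/78=0.4231, 1/78=0.0128
Σ|p₁ᵢ − p₂ᵢ| = 0.0474 + 0.0139 + 0.3085 + 0.1191 + 0.1559 = 0.6448
D = 1 − ½ × 0.6448 = 1 − 0.32240 = 0.67760
D = 0.67760 > 0.5 → Yes.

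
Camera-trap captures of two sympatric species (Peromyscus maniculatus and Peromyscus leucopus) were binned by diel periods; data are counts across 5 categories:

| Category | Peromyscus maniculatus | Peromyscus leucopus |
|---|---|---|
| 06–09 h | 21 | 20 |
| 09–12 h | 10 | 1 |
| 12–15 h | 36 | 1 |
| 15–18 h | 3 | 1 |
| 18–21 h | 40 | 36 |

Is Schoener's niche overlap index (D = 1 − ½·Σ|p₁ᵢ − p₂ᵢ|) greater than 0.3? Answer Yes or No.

Yes

Proportions for Peromyscus maniculatus (n=110): 21/110=0.1909, 10/110=0.0909, 36/110=0.3273, 3/110=0.0273, 40/110=0.3636
Proportions for Peromyscus leucopus (n=59): 20/59=0.3390, 1/59=0.0169, 1/59=0.0169, 1/59=0.0169, 36/59=0.6102
Σ|p₁ᵢ − p₂ᵢ| = 0.1481 + 0.0740 + 0.3104 + 0.0104 + 0.2466 = 0.7895
D = 1 − ½ × 0.7895 = 1 − 0.39475 = 0.60525
D = 0.60525 > 0.3 → Yes.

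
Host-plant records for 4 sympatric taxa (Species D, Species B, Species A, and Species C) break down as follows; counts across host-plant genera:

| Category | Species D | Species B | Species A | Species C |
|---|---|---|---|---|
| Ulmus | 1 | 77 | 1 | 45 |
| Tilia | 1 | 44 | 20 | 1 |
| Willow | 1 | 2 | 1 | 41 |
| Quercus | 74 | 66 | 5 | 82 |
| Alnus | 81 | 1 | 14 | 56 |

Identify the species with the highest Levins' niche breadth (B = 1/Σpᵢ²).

Proportions for Species D (n=158): 1/158=0.0063, 1/158=0.0063, 1/158=0.0063, 74/158=0.4684, 81/158=0.5127
Proportions for Species B (n=190): 77/190=0.4053, 44/190=0.2316, 2/190=0.0105, 66/190=0.3474, 1/190=0.0053
Proportions for Species A (n=41): 1/41=0.0244, 20/41=0.4878, 1/41=0.0244, 5/41=0.1220, 14/41=0.3415
Proportions for Species C (n=225): 45/225=0.2000, 1/225=0.0044, 41/225=0.1822, 82/225=0.3644, 56/225=0.2489
Σp_Dᵢ² = 0.0063² + 0.0063² + 0.0063² + 0.4684² + 0.5127² = 0.000040 + 0.000040 + 0.000040 + 0.219399 + 0.262861 = 0.482380
B_D = 1 / 0.482380 = 2.0731
Σp_Bᵢ² = 0.4053² + 0.2316² + 0.0105² + 0.3474² + 0.0053² = 0.164268 + 0.053639 + 0.000110 + 0.120687 + 0.000028 = 0.338732
B_B = 1 / 0.338732 = 2.9522
Σp_Aᵢ² = 0.0244² + 0.4878² + 0.0244² + 0.1220² + 0.3415² = 0.000595 + 0.237949 + 0.000595 + 0.014884 + 0.116622 = 0.370645
B_A = 1 / 0.370645 = 2.6980
Σp_Cᵢ² = 0.2000² + 0.0044² + 0.1822² + 0.3644² + 0.2489² = 0.040000 + 0.000019 + 0.033197 + 0.132787 + 0.061951 = 0.267954
B_C = 1 / 0.267954 = 3.7320
Highest B → broadest niche (most generalist): Species C (B = 3.73).

Species C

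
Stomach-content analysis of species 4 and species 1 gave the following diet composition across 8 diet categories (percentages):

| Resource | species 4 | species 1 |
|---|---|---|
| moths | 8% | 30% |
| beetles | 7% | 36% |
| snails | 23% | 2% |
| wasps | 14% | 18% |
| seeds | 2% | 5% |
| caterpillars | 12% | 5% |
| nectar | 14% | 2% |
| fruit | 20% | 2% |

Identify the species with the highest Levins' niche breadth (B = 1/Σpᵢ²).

species 4

Convert percentages to proportions (divide by 100).
Σp_4ᵢ² = 0.08² + 0.07² + 0.23² + 0.14² + 0.02² + 0.12² + 0.14² + 0.20² = 0.0064 + 0.0049 + 0.0529 + 0.0196 + 0.0004 + 0.0144 + 0.0196 + 0.0400 = 0.1582
B_4 = 1 / 0.1582 = 6.3211
Σp_1ᵢ² = 0.30² + 0.36² + 0.02² + 0.18² + 0.05² + 0.05² + 0.02² + 0.02² = 0.0900 + 0.1296 + 0.0004 + 0.0324 + 0.0025 + 0.0025 + 0.0004 + 0.0004 = 0.2582
B_1 = 1 / 0.2582 = 3.8730
Highest B → broadest niche (most generalist): species 4 (B = 6.32).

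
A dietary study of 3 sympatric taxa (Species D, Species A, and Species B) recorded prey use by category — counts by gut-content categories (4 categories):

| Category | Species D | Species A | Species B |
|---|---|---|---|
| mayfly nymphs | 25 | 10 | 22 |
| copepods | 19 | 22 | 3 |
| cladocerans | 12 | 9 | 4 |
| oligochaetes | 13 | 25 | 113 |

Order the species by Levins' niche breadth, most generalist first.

Proportions for Species D (n=69): 25/69=0.3623, 19/69=0.2754, 12/69=0.1739, 13/69=0.1884
Proportions for Species A (n=66): 10/66=0.1515, 22/66=0.3333, 9/66=0.1364, 25/66=0.3788
Proportions for Species B (n=142): 22/142=0.1549, 3/142=0.0211, 4/142=0.0282, 113/142=0.7958
Σp_Dᵢ² = 0.3623² + 0.2754² + 0.1739² + 0.1884² = 0.131261 + 0.075845 + 0.030241 + 0.035495 = 0.272842
B_D = 1 / 0.272842 = 3.6651
Σp_Aᵢ² = 0.1515² + 0.3333² + 0.1364² + 0.3788² = 0.022952 + 0.111089 + 0.018605 + 0.143489 = 0.296135
B_A = 1 / 0.296135 = 3.3768
Σp_Bᵢ² = 0.1549² + 0.0211² + 0.0282² + 0.7958² = 0.023994 + 0.000445 + 0.000795 + 0.633298 = 0.658532
B_B = 1 / 0.658532 = 1.5185
Ranking by B (broadest → narrowest): Species D (3.67) > Species A (3.38) > Species B (1.52)

Species D > Species A > Species B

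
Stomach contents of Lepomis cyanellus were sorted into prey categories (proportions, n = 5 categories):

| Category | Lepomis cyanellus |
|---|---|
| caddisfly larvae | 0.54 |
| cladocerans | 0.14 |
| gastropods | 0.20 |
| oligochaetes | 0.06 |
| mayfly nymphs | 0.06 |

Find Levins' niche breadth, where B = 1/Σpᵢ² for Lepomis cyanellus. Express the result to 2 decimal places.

Σpᵢ² = 0.54² + 0.14² + 0.20² + 0.06² + 0.06² = 0.2916 + 0.0196 + 0.0400 + 0.0036 + 0.0036 = 0.3584
B = 1 / 0.3584 = 2.7902

2.79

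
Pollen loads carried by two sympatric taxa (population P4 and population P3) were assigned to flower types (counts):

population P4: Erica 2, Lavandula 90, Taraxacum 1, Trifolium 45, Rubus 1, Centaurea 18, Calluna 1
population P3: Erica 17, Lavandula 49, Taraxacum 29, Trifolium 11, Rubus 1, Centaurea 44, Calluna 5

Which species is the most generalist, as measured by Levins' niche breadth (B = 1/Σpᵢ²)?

Proportions for population P4 (n=158): 2/158=0.0127, 90/158=0.5696, 1/158=0.0063, 45/158=0.2848, 1/158=0.0063, 18/158=0.1139, 1/158=0.0063
Proportions for population P3 (n=156): 17/156=0.1090, 49/156=0.3141, 29/156=0.1859, 11/156=0.0705, 1/156=0.0064, 44/156=0.2821, 5/156=0.0321
Σp_P4ᵢ² = 0.0127² + 0.5696² + 0.0063² + 0.2848² + 0.0063² + 0.1139² + 0.0063² = 0.000161 + 0.324444 + 0.000040 + 0.081111 + 0.000040 + 0.012973 + 0.000040 = 0.418809
B_P4 = 1 / 0.418809 = 2.3877
Σp_P3ᵢ² = 0.1090² + 0.3141² + 0.1859² + 0.0705² + 0.0064² + 0.2821² + 0.0321² = 0.011881 + 0.098659 + 0.034559 + 0.004970 + 0.000041 + 0.079580 + 0.001030 = 0.230720
B_P3 = 1 / 0.230720 = 4.3343
Highest B → broadest niche (most generalist): population P3 (B = 4.33).

population P3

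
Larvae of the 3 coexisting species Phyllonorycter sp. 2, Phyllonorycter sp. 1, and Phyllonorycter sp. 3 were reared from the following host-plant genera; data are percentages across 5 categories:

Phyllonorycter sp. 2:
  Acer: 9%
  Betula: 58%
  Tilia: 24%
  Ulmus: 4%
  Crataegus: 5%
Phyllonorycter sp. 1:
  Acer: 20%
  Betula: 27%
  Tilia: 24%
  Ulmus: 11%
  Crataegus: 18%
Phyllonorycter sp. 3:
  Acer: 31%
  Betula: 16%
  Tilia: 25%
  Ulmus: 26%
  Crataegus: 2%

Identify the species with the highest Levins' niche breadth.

Convert percentages to proportions (divide by 100).
Σp_2ᵢ² = 0.09² + 0.58² + 0.24² + 0.04² + 0.05² = 0.0081 + 0.3364 + 0.0576 + 0.0016 + 0.0025 = 0.4062
B_2 = 1 / 0.4062 = 2.4618
Σp_1ᵢ² = 0.20² + 0.27² + 0.24² + 0.11² + 0.18² = 0.0400 + 0.0729 + 0.0576 + 0.0121 + 0.0324 = 0.2150
B_1 = 1 / 0.2150 = 4.6512
Σp_3ᵢ² = 0.31² + 0.16² + 0.25² + 0.26² + 0.02² = 0.0961 + 0.0256 + 0.0625 + 0.0676 + 0.0004 = 0.2522
B_3 = 1 / 0.2522 = 3.9651
Highest B → broadest niche (most generalist): Phyllonorycter sp. 1 (B = 4.65).

Phyllonorycter sp. 1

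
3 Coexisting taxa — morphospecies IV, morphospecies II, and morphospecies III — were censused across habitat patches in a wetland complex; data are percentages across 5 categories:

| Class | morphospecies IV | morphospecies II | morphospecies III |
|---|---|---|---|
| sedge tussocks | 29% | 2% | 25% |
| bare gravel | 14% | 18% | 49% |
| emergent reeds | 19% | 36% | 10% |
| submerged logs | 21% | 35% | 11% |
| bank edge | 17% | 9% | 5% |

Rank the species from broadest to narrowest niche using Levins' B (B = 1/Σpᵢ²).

Convert percentages to proportions (divide by 100).
Σp_IVᵢ² = 0.29² + 0.14² + 0.19² + 0.21² + 0.17² = 0.0841 + 0.0196 + 0.0361 + 0.0441 + 0.0289 = 0.2128
B_IV = 1 / 0.2128 = 4.6992
Σp_IIᵢ² = 0.02² + 0.18² + 0.36² + 0.35² + 0.09² = 0.0004 + 0.0324 + 0.1296 + 0.1225 + 0.0081 = 0.2930
B_II = 1 / 0.2930 = 3.4130
Σp_IIIᵢ² = 0.25² + 0.49² + 0.10² + 0.11² + 0.05² = 0.0625 + 0.2401 + 0.0100 + 0.0121 + 0.0025 = 0.3272
B_III = 1 / 0.3272 = 3.0562
Ranking by B (broadest → narrowest): morphospecies IV (4.70) > morphospecies II (3.41) > morphospecies III (3.06)

morphospecies IV > morphospecies II > morphospecies III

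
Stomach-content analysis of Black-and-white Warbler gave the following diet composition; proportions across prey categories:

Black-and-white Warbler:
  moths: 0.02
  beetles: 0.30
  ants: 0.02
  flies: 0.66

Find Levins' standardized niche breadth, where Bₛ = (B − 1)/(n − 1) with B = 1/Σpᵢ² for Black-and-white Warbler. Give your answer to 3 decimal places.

0.300

Σpᵢ² = 0.02² + 0.30² + 0.02² + 0.66² = 0.0004 + 0.0900 + 0.0004 + 0.4356 = 0.5264
B = 1 / 0.5264 = 1.89970
Bₛ = (B − 1)/(n − 1) = (1.89970 − 1)/(4 − 1) = 0.89970/3 = 0.29990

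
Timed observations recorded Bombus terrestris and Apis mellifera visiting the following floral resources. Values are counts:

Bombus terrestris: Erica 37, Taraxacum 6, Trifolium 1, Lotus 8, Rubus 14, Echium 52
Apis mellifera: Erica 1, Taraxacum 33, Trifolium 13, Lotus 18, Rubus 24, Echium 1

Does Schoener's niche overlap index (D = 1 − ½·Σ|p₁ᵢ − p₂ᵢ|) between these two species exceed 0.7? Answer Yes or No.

Proportions for Bombus terrestris (n=118): 37/118=0.3136, 6/118=0.0508, 1/118=0.0085, 8/118=0.0678, 14/118=0.1186, 52/118=0.4407
Proportions for Apis mellifera (n=90): 1/90=0.0111, 33/90=0.3667, 13/90=0.1444, 18/90=0.2000, 24/90=0.2667, 1/90=0.0111
Σ|p₁ᵢ − p₂ᵢ| = 0.3025 + 0.3159 + 0.1359 + 0.1322 + 0.1481 + 0.4296 = 1.4642
D = 1 − ½ × 1.4642 = 1 − 0.73210 = 0.26790
D = 0.26790 < 0.7 → No.

No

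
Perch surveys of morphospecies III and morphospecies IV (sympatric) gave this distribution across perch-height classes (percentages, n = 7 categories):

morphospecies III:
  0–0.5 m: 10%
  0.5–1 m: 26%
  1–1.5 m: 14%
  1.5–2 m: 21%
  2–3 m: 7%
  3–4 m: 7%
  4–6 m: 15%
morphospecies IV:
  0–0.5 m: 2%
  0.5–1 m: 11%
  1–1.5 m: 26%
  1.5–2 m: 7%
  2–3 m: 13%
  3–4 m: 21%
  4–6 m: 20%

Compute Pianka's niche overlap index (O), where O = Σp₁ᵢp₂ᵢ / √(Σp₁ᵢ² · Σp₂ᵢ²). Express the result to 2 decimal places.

Convert percentages to proportions (divide by 100).
Σ p₁ᵢp₂ᵢ = 0.0020 + 0.0286 + 0.0364 + 0.0147 + 0.0091 + 0.0147 + 0.0300 = 0.1355
Σp_1ᵢ² = 0.10² + 0.26² + 0.14² + 0.21² + 0.07² + 0.07² + 0.15² = 0.0100 + 0.0676 + 0.0196 + 0.0441 + 0.0049 + 0.0049 + 0.0225 = 0.1736
Σp_2ᵢ² = 0.02² + 0.11² + 0.26² + 0.07² + 0.13² + 0.21² + 0.20² = 0.0004 + 0.0121 + 0.0676 + 0.0049 + 0.0169 + 0.0441 + 0.0400 = 0.1860
O = 0.1355 / √(0.1736 × 0.1860) = 0.1355 / 0.17969 = 0.7541

0.75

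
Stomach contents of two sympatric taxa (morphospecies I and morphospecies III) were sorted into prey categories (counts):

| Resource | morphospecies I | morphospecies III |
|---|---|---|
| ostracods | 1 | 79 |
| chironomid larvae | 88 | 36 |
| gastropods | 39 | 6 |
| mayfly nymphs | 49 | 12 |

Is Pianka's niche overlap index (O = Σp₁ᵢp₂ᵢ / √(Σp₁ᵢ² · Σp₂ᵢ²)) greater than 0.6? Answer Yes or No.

No

Proportions for morphospecies I (n=177): 1/177=0.0056, 88/177=0.4972, 39/177=0.2203, 49/177=0.2768
Proportions for morphospecies III (n=133): 79/133=0.5940, 36/133=0.2707, 6/133=0.0451, 12/133=0.0902
Σ p₁ᵢp₂ᵢ = 0.003326 + 0.134592 + 0.009936 + 0.024967 = 0.172821
Σp_1ᵢ² = 0.0056² + 0.4972² + 0.2203² + 0.2768² = 0.000031 + 0.247208 + 0.048532 + 0.076618 = 0.372389
Σp_2ᵢ² = 0.5940² + 0.2707² + 0.0451² + 0.0902² = 0.352836 + 0.073278 + 0.002034 + 0.008136 = 0.436284
O = 0.172821 / √(0.372389 × 0.436284) = 0.172821 / 0.4030724 = 0.4288
O = 0.4288 < 0.6 → No.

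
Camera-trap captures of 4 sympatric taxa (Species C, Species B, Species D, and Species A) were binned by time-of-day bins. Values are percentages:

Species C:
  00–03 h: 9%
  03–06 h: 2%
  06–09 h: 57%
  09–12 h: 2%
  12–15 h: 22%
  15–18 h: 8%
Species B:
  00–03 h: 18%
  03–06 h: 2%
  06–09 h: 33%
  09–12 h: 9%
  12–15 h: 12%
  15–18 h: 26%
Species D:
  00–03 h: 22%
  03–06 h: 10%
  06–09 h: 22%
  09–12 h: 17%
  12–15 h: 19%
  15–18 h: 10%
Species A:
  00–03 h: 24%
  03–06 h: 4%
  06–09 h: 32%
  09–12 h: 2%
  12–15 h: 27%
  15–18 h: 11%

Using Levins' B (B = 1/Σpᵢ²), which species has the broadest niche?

Convert percentages to proportions (divide by 100).
Σp_Cᵢ² = 0.09² + 0.02² + 0.57² + 0.02² + 0.22² + 0.08² = 0.0081 + 0.0004 + 0.3249 + 0.0004 + 0.0484 + 0.0064 = 0.3886
B_C = 1 / 0.3886 = 2.5733
Σp_Bᵢ² = 0.18² + 0.02² + 0.33² + 0.09² + 0.12² + 0.26² = 0.0324 + 0.0004 + 0.1089 + 0.0081 + 0.0144 + 0.0676 = 0.2318
B_B = 1 / 0.2318 = 4.3141
Σp_Dᵢ² = 0.22² + 0.10² + 0.22² + 0.17² + 0.19² + 0.10² = 0.0484 + 0.0100 + 0.0484 + 0.0289 + 0.0361 + 0.0100 = 0.1818
B_D = 1 / 0.1818 = 5.5006
Σp_Aᵢ² = 0.24² + 0.04² + 0.32² + 0.02² + 0.27² + 0.11² = 0.0576 + 0.0016 + 0.1024 + 0.0004 + 0.0729 + 0.0121 = 0.2470
B_A = 1 / 0.2470 = 4.0486
Highest B → broadest niche (most generalist): Species D (B = 5.50).

Species D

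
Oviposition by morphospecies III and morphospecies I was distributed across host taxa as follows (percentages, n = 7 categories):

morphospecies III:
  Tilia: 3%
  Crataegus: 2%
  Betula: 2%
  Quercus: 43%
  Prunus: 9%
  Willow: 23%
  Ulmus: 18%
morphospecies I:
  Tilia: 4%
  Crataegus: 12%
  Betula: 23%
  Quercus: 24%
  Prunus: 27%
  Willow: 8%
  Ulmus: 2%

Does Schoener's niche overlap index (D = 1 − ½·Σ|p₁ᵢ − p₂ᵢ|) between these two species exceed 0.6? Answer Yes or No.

No

Convert percentages to proportions (divide by 100).
Σ|p₁ᵢ − p₂ᵢ| = 0.01 + 0.10 + 0.21 + 0.19 + 0.18 + 0.15 + 0.16 = 1.00
D = 1 − ½ × 1.00 = 1 − 0.500 = 0.5000
D = 0.5000 < 0.6 → No.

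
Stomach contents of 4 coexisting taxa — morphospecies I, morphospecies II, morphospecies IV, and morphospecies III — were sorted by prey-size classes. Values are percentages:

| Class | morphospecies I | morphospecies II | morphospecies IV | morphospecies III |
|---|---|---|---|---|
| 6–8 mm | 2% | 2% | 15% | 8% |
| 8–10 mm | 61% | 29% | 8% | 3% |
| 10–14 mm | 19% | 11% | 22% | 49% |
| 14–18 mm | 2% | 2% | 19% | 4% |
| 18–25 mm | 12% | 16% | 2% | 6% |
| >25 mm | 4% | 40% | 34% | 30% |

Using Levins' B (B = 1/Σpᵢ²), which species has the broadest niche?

Convert percentages to proportions (divide by 100).
Σp_Iᵢ² = 0.02² + 0.61² + 0.19² + 0.02² + 0.12² + 0.04² = 0.0004 + 0.3721 + 0.0361 + 0.0004 + 0.0144 + 0.0016 = 0.4250
B_I = 1 / 0.4250 = 2.3529
Σp_IIᵢ² = 0.02² + 0.29² + 0.11² + 0.02² + 0.16² + 0.40² = 0.0004 + 0.0841 + 0.0121 + 0.0004 + 0.0256 + 0.1600 = 0.2826
B_II = 1 / 0.2826 = 3.5386
Σp_IVᵢ² = 0.15² + 0.08² + 0.22² + 0.19² + 0.02² + 0.34² = 0.0225 + 0.0064 + 0.0484 + 0.0361 + 0.0004 + 0.1156 = 0.2294
B_IV = 1 / 0.2294 = 4.3592
Σp_IIIᵢ² = 0.08² + 0.03² + 0.49² + 0.04² + 0.06² + 0.30² = 0.0064 + 0.0009 + 0.2401 + 0.0016 + 0.0036 + 0.0900 = 0.3426
B_III = 1 / 0.3426 = 2.9189
Highest B → broadest niche (most generalist): morphospecies IV (B = 4.36).

morphospecies IV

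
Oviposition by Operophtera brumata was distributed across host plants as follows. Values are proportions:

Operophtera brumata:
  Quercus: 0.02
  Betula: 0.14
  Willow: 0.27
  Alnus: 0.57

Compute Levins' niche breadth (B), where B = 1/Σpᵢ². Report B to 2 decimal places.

Σpᵢ² = 0.02² + 0.14² + 0.27² + 0.57² = 0.0004 + 0.0196 + 0.0729 + 0.3249 = 0.4178
B = 1 / 0.4178 = 2.3935

2.39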